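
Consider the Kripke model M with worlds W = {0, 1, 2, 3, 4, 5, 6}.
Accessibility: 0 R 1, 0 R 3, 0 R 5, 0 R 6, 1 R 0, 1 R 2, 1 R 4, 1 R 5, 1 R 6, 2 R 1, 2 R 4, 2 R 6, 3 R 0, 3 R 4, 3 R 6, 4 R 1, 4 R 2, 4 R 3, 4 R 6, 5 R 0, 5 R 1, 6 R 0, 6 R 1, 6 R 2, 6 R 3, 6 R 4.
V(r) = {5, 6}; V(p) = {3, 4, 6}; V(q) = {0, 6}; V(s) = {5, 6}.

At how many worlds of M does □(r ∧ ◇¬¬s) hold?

0

Let φ = □(r ∧ ◇¬¬s). Evaluate φ at each world:
  0 (successors {1, 3, 5, 6}): φ is false.
  1 (successors {0, 2, 4, 5, 6}): φ is false.
  2 (successors {1, 4, 6}): φ is false.
  3 (successors {0, 4, 6}): φ is false.
  4 (successors {1, 2, 3, 6}): φ is false.
  5 (successors {0, 1}): φ is false.
  6 (successors {0, 1, 2, 3, 4}): φ is false.
For instance, at 6:
  At 6: □(r ∧ ◇¬¬s) requires r ∧ ◇¬¬s at every successor {0, 1, 2, 3, 4}.
    r ∧ ◇¬¬s fails at 0, so □(r ∧ ◇¬¬s) is false at 6.
      At 0: r is false, ◇¬¬s is true, so r ∧ ◇¬¬s is false.
Satisfying worlds: none.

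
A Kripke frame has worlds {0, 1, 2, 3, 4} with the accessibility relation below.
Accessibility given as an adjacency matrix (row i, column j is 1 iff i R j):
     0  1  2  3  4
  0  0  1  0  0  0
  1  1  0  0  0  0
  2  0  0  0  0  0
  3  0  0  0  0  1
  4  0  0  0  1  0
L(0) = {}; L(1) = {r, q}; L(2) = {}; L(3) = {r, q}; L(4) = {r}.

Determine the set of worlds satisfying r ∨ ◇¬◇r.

Recall that ◇ψ holds at a world iff ψ holds at some accessible world.
Let φ = r ∨ ◇¬◇r. Evaluate φ at each world:
  0 (successors {1}): φ is true.
  1 (successors {0}): φ is true.
  2 (successors ∅): φ is false.
  3 (successors {4}): φ is true.
  4 (successors {3}): φ is true.
For instance, at 4:
  At 4: r is true, ◇¬◇r is false, so r ∨ ◇¬◇r is true.
    At 4: ◇¬◇r requires ¬◇r at some successor in {3}.
      At 3: ¬◇r is false.
    So ◇¬◇r is false at 4.
Satisfying worlds: {0, 1, 3, 4}

0, 1, 3, 4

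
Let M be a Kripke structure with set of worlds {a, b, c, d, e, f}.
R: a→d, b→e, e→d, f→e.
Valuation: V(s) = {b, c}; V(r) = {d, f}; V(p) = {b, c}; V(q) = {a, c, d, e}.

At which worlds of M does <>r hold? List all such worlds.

Let φ = <>r. Evaluate φ at each world:
  a (successors {d}): φ is true.
  b (successors {e}): φ is false.
  c (successors ∅): φ is false.
  d (successors ∅): φ is false.
  e (successors {d}): φ is true.
  f (successors {e}): φ is false.
For instance, at f:
  At f: <>r requires r at some successor in {e}.
    At e: r is false.
  So <>r is false at f.
Satisfying worlds: {a, e}

a, e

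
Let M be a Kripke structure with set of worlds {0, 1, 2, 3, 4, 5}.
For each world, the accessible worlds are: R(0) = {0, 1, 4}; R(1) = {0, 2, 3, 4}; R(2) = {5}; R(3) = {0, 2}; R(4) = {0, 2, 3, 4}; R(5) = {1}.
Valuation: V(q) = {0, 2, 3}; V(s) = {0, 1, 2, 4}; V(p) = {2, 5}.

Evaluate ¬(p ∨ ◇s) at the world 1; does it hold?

No

At 1: p ∨ ◇s is true, so ¬(p ∨ ◇s) is false.
  At 1: p is false, ◇s is true, so p ∨ ◇s is true.
    At 1: ◇s requires s at some successor in {0, 2, 3, 4}.
      s holds at 0, so ◇s is true at 1.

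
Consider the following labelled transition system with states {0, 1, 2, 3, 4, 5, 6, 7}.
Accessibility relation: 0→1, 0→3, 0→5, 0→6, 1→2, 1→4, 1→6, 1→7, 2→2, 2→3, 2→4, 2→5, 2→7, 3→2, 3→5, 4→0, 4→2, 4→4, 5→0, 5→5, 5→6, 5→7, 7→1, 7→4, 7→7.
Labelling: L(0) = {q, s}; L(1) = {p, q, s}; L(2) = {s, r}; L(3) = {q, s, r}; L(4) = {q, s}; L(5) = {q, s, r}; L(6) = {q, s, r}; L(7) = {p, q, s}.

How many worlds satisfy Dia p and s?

Let φ = Dia p and s. Evaluate φ at each world:
  0 (successors {1, 3, 5, 6}): φ is true.
  1 (successors {2, 4, 6, 7}): φ is true.
  2 (successors {2, 3, 4, 5, 7}): φ is true.
  3 (successors {2, 5}): φ is false.
  4 (successors {0, 2, 4}): φ is false.
  5 (successors {0, 5, 6, 7}): φ is true.
  6 (successors ∅): φ is false.
  7 (successors {1, 4, 7}): φ is true.
For instance, at 7:
  At 7: Dia p is true, s is true, so Dia p and s is true.
    At 7: Dia p requires p at some successor in {1, 4, 7}.
      p holds at 1, so Dia p is true at 7.
Satisfying worlds: {0, 1, 2, 5, 7}

5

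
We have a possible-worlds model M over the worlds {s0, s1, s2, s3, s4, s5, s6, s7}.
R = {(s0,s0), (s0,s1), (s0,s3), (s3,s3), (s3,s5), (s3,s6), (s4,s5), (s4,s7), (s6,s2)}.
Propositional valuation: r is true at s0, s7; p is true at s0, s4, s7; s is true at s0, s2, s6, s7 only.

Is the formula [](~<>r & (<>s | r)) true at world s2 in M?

Yes

Recall that []ψ holds at a world iff ψ holds at every accessible world, and <>ψ holds iff ψ holds at some accessible world.
At s2: no accessible worlds, so [](~<>r & (<>s | r)) holds vacuously.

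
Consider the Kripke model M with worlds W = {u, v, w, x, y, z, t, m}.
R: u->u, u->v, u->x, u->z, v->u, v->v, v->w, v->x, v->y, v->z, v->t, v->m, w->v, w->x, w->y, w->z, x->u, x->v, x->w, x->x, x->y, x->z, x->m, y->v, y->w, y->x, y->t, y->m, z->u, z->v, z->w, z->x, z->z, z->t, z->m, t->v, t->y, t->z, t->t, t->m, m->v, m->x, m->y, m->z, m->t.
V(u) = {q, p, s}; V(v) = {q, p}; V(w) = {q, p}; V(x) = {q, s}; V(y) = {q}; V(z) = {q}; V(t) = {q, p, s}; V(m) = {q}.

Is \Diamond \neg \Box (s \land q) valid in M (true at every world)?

Let φ = \Diamond \neg \Box (s \land q). Evaluate φ at each world:
  u (successors {u, v, x, z}): φ is true.
  v (successors {u, v, w, x, y, z, t, m}): φ is true.
  w (successors {v, x, y, z}): φ is true.
  x (successors {u, v, w, x, y, z, m}): φ is true.
  y (successors {v, w, x, t, m}): φ is true.
  z (successors {u, v, w, x, z, t, m}): φ is true.
  t (successors {v, y, z, t, m}): φ is true.
  m (successors {v, x, y, z, t}): φ is true.
For instance, at u:
  At u: \Diamond \neg \Box (s \land q) requires \neg \Box (s \land q) at some successor in {u, v, x, z}.
    \neg \Box (s \land q) holds at u, so \Diamond \neg \Box (s \land q) is true at u.
      At u: \Box (s \land q) is false, so \neg \Box (s \land q) is true.

Yes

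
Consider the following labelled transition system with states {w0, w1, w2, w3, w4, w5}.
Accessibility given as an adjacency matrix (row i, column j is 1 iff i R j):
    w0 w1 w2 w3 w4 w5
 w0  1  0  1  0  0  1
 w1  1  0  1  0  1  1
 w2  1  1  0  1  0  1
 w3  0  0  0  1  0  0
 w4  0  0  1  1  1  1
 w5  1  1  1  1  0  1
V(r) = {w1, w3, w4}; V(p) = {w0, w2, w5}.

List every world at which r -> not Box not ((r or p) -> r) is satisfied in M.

w0, w1, w2, w3, w4, w5

Let φ = r -> not Box not ((r or p) -> r). Evaluate φ at each world:
  w0 (successors {w0, w2, w5}): φ is true.
  w1 (successors {w0, w2, w4, w5}): φ is true.
  w2 (successors {w0, w1, w3, w5}): φ is true.
  w3 (successors {w3}): φ is true.
  w4 (successors {w2, w3, w4, w5}): φ is true.
  w5 (successors {w0, w1, w2, w3, w5}): φ is true.
For instance, at w2:
  At w2: r is false, not Box not ((r or p) -> r) is true, so r -> not Box not ((r or p) -> r) is true.
    At w2: Box not ((r or p) -> r) is false, so not Box not ((r or p) -> r) is true.
      At w2: Box not ((r or p) -> r) requires not ((r or p) -> r) at every successor {w0, w1, w3, w5}.
        not ((r or p) -> r) fails at w1, so Box not ((r or p) -> r) is false at w2.
Satisfying worlds: {w0, w1, w2, w3, w4, w5}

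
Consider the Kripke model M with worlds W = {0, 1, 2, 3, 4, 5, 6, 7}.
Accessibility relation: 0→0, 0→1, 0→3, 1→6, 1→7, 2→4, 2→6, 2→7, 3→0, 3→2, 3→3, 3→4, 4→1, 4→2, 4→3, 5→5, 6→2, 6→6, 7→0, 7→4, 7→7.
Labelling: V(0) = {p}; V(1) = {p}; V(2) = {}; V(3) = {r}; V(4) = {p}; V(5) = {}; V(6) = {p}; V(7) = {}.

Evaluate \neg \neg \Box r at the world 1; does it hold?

Recall that \Box ψ holds at a world iff ψ holds at every accessible world, and \Diamond ψ holds iff ψ holds at some accessible world.
At 1: \neg \Box r is true, so \neg \neg \Box r is false.
  At 1: \Box r is false, so \neg \Box r is true.
    At 1: \Box r requires r at every successor {6, 7}.
      r fails at 6, so \Box r is false at 1.

No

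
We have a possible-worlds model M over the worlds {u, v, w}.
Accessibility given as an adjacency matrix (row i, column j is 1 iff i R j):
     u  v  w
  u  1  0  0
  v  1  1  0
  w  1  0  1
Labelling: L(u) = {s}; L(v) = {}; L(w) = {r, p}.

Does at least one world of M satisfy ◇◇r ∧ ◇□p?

No

Let φ = ◇◇r ∧ ◇□p. Evaluate φ at each world:
  u (successors {u}): φ is false.
  v (successors {u, v}): φ is false.
  w (successors {u, w}): φ is false.
For instance, at v:
  At v: ◇◇r is false, ◇□p is false, so ◇◇r ∧ ◇□p is false.
    At v: ◇◇r requires ◇r at some successor in {u, v}.
      At u: ◇r is false.
      At v: ◇r is false.
    So ◇◇r is false at v.
    At v: ◇□p requires □p at some successor in {u, v}.
      At u: □p is false.
      At v: □p is false.
    So ◇□p is false at v.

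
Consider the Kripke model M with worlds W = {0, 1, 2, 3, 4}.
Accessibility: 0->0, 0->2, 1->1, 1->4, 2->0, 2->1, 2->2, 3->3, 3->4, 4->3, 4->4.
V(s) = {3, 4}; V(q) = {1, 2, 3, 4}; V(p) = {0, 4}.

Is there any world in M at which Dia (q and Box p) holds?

No

Let φ = Dia (q and Box p). Evaluate φ at each world:
  0 (successors {0, 2}): φ is false.
  1 (successors {1, 4}): φ is false.
  2 (successors {0, 1, 2}): φ is false.
  3 (successors {3, 4}): φ is false.
  4 (successors {3, 4}): φ is false.
For instance, at 0:
  At 0: Dia (q and Box p) requires q and Box p at some successor in {0, 2}.
    At 0: q and Box p is false.
    At 2: q and Box p is false.
  So Dia (q and Box p) is false at 0.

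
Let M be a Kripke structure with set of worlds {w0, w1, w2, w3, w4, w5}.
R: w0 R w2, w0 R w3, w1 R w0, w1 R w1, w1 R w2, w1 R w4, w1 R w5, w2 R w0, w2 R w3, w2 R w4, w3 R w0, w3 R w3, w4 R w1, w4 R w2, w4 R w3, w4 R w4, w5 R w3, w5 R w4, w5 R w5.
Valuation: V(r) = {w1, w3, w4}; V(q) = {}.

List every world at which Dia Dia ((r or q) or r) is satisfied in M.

Let φ = Dia Dia ((r or q) or r). Evaluate φ at each world:
  w0 (successors {w2, w3}): φ is true.
  w1 (successors {w0, w1, w2, w4, w5}): φ is true.
  w2 (successors {w0, w3, w4}): φ is true.
  w3 (successors {w0, w3}): φ is true.
  w4 (successors {w1, w2, w3, w4}): φ is true.
  w5 (successors {w3, w4, w5}): φ is true.
For instance, at w4:
  At w4: Dia Dia ((r or q) or r) requires Dia ((r or q) or r) at some successor in {w1, w2, w3, w4}.
    Dia ((r or q) or r) holds at w1, so Dia Dia ((r or q) or r) is true at w4.
      At w1: Dia ((r or q) or r) requires (r or q) or r at some successor in {w0, w1, w2, w4, w5}.
        (r or q) or r holds at w1, so Dia ((r or q) or r) is true at w1.
Satisfying worlds: {w0, w1, w2, w3, w4, w5}

w0, w1, w2, w3, w4, w5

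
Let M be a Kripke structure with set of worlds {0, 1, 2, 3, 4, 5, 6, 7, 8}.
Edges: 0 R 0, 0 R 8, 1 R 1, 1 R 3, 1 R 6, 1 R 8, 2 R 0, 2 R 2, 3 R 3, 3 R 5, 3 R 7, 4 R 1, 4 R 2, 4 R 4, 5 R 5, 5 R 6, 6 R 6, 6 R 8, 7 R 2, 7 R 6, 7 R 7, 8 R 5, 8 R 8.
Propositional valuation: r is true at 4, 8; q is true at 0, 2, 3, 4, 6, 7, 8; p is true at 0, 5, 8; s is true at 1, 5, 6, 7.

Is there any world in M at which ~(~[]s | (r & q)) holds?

Yes

Recall that []ψ holds at a world iff ψ holds at every accessible world, and <>ψ holds iff ψ holds at some accessible world.
Let φ = ~(~[]s | (r & q)). Evaluate φ at each world:
  0 (successors {0, 8}): φ is false.
  1 (successors {1, 3, 6, 8}): φ is false.
  2 (successors {0, 2}): φ is false.
  3 (successors {3, 5, 7}): φ is false.
  4 (successors {1, 2, 4}): φ is false.
  5 (successors {5, 6}): φ is true.
  6 (successors {6, 8}): φ is false.
  7 (successors {2, 6, 7}): φ is false.
  8 (successors {5, 8}): φ is false.
Detail at 5 (witness):
  At 5: ~[]s | (r & q) is false, so ~(~[]s | (r & q)) is true.
    At 5: ~[]s is false, r & q is false, so ~[]s | (r & q) is false.
      At 5: []s is true, so ~[]s is false.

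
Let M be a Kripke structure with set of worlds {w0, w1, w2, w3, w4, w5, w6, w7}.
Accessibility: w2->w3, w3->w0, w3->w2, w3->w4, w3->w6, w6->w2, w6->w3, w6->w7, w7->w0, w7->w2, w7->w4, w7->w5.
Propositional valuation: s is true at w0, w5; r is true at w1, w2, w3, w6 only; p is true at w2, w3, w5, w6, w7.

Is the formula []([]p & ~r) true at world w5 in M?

Yes

At w5: no accessible worlds, so []([]p & ~r) holds vacuously.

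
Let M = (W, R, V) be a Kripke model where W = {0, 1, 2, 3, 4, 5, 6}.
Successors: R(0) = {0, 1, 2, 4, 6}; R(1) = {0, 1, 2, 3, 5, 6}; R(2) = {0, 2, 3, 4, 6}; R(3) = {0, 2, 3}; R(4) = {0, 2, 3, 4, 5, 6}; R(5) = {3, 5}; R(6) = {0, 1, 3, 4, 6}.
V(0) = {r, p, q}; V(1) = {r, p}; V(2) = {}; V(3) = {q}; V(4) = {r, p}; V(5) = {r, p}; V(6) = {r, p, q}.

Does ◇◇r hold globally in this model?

Yes

Let φ = ◇◇r. Evaluate φ at each world:
  0 (successors {0, 1, 2, 4, 6}): φ is true.
  1 (successors {0, 1, 2, 3, 5, 6}): φ is true.
  2 (successors {0, 2, 3, 4, 6}): φ is true.
  3 (successors {0, 2, 3}): φ is true.
  4 (successors {0, 2, 3, 4, 5, 6}): φ is true.
  5 (successors {3, 5}): φ is true.
  6 (successors {0, 1, 3, 4, 6}): φ is true.
For instance, at 3:
  At 3: ◇◇r requires ◇r at some successor in {0, 2, 3}.
    ◇r holds at 0, so ◇◇r is true at 3.
      At 0: ◇r requires r at some successor in {0, 1, 2, 4, 6}.
        r holds at 0, so ◇r is true at 0.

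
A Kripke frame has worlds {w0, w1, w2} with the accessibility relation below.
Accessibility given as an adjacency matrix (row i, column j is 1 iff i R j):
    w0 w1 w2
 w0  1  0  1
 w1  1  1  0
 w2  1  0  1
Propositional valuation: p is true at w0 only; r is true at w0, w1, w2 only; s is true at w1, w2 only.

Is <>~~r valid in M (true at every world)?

Let φ = <>~~r. Evaluate φ at each world:
  w0 (successors {w0, w2}): φ is true.
  w1 (successors {w0, w1}): φ is true.
  w2 (successors {w0, w2}): φ is true.
For instance, at w1:
  At w1: <>~~r requires ~~r at some successor in {w0, w1}.
    ~~r holds at w0, so <>~~r is true at w1.

Yes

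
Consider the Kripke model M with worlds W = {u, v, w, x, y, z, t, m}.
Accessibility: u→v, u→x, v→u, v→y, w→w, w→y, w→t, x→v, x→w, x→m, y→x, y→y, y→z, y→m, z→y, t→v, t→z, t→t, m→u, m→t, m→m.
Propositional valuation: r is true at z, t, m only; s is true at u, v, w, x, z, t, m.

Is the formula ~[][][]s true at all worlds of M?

Yes

Let φ = ~[][][]s. Evaluate φ at each world:
  u (successors {v, x}): φ is true.
  v (successors {u, y}): φ is true.
  w (successors {w, y, t}): φ is true.
  x (successors {v, w, m}): φ is true.
  y (successors {x, y, z, m}): φ is true.
  z (successors {y}): φ is true.
  t (successors {v, z, t}): φ is true.
  m (successors {u, t, m}): φ is true.
For instance, at u:
  At u: [][][]s is false, so ~[][][]s is true.
    At u: [][][]s requires [][]s at every successor {v, x}.
      [][]s fails at v, so [][][]s is false at u.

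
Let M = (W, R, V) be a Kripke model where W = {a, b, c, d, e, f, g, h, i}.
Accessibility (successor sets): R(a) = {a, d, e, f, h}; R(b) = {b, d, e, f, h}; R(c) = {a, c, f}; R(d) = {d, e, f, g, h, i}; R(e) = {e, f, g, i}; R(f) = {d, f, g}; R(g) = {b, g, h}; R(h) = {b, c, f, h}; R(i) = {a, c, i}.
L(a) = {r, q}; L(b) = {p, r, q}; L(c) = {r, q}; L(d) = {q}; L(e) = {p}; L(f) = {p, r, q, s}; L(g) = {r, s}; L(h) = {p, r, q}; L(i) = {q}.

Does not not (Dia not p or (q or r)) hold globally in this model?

Let φ = not not (Dia not p or (q or r)). Evaluate φ at each world:
  a (successors {a, d, e, f, h}): φ is true.
  b (successors {b, d, e, f, h}): φ is true.
  c (successors {a, c, f}): φ is true.
  d (successors {d, e, f, g, h, i}): φ is true.
  e (successors {e, f, g, i}): φ is true.
  f (successors {d, f, g}): φ is true.
  g (successors {b, g, h}): φ is true.
  h (successors {b, c, f, h}): φ is true.
  i (successors {a, c, i}): φ is true.
For instance, at a:
  At a: not (Dia not p or (q or r)) is false, so not not (Dia not p or (q or r)) is true.
    At a: Dia not p or (q or r) is true, so not (Dia not p or (q or r)) is false.
      At a: Dia not p is true, q or r is true, so Dia not p or (q or r) is true.

Yes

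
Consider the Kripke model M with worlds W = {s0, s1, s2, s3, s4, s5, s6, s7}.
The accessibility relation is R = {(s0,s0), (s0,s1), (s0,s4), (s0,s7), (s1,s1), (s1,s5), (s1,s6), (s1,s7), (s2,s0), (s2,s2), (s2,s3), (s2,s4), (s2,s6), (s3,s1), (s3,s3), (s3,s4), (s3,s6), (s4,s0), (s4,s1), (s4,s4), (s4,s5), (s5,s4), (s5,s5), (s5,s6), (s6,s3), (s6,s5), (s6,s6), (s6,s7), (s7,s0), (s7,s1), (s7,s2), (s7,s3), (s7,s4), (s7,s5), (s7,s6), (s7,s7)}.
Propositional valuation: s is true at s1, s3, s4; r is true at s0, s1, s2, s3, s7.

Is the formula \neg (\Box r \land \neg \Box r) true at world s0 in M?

Recall that \Box ψ holds at a world iff ψ holds at every accessible world, and \Diamond ψ holds iff ψ holds at some accessible world.
At s0: \Box r \land \neg \Box r is false, so \neg (\Box r \land \neg \Box r) is true.
  At s0: \Box r is false, \neg \Box r is true, so \Box r \land \neg \Box r is false.
    At s0: \Box r requires r at every successor {s0, s1, s4, s7}.
      r fails at s4, so \Box r is false at s0.
    At s0: \Box r is false, so \neg \Box r is true.
      At s0: \Box r requires r at every successor {s0, s1, s4, s7}.
        r fails at s4, so \Box r is false at s0.

Yes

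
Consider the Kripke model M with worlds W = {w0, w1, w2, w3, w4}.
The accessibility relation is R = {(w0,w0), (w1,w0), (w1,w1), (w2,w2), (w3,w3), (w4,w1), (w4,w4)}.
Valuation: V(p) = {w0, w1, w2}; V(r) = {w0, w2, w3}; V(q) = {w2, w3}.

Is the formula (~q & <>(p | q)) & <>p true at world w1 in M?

At w1: ~q & <>(p | q) is true, <>p is true, so (~q & <>(p | q)) & <>p is true.
  At w1: ~q is true, <>(p | q) is true, so ~q & <>(p | q) is true.
    At w1: <>(p | q) requires p | q at some successor in {w0, w1}.
      p | q holds at w0, so <>(p | q) is true at w1.
  At w1: <>p requires p at some successor in {w0, w1}.
    p holds at w0, so <>p is true at w1.

Yes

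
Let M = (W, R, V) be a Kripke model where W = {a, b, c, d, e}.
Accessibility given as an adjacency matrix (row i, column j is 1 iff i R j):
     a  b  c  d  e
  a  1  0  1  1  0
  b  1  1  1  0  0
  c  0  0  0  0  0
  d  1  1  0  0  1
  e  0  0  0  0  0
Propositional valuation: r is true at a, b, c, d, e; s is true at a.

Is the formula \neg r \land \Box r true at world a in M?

No

At a: \neg r is false, \Box r is true, so \neg r \land \Box r is false.
  At a: \Box r requires r at every successor {a, c, d}.
    At a: r is true.
    At c: r is true.
    At d: r is true.
  So \Box r is true at a.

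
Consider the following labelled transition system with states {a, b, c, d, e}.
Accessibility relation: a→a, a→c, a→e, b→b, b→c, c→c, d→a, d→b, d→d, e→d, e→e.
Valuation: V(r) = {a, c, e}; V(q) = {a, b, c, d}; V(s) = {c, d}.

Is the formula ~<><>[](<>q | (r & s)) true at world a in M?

No

Recall that []ψ holds at a world iff ψ holds at every accessible world, and <>ψ holds iff ψ holds at some accessible world.
At a: <><>[](<>q | (r & s)) is true, so ~<><>[](<>q | (r & s)) is false.
  At a: <><>[](<>q | (r & s)) requires <>[](<>q | (r & s)) at some successor in {a, c, e}.
    <>[](<>q | (r & s)) holds at a, so <><>[](<>q | (r & s)) is true at a.
      At a: <>[](<>q | (r & s)) requires [](<>q | (r & s)) at some successor in {a, c, e}.
        [](<>q | (r & s)) holds at a, so <>[](<>q | (r & s)) is true at a.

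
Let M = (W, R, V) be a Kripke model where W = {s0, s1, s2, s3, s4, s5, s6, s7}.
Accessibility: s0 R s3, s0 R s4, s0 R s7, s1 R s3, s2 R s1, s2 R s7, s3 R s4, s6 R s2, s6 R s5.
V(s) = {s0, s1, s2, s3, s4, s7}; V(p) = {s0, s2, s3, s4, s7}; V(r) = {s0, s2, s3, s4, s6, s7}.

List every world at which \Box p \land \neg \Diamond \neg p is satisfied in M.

s0, s1, s3, s4, s5, s7

Let φ = \Box p \land \neg \Diamond \neg p. Evaluate φ at each world:
  s0 (successors {s3, s4, s7}): φ is true.
  s1 (successors {s3}): φ is true.
  s2 (successors {s1, s7}): φ is false.
  s3 (successors {s4}): φ is true.
  s4 (successors ∅): φ is true.
  s5 (successors ∅): φ is true.
  s6 (successors {s2, s5}): φ is false.
  s7 (successors ∅): φ is true.
For instance, at s2:
  At s2: \Box p is false, \neg \Diamond \neg p is false, so \Box p \land \neg \Diamond \neg p is false.
    At s2: \Box p requires p at every successor {s1, s7}.
      p fails at s1, so \Box p is false at s2.
    At s2: \Diamond \neg p is true, so \neg \Diamond \neg p is false.
      At s2: \Diamond \neg p requires \neg p at some successor in {s1, s7}.
        \neg p holds at s1, so \Diamond \neg p is true at s2.
Satisfying worlds: {s0, s1, s3, s4, s5, s7}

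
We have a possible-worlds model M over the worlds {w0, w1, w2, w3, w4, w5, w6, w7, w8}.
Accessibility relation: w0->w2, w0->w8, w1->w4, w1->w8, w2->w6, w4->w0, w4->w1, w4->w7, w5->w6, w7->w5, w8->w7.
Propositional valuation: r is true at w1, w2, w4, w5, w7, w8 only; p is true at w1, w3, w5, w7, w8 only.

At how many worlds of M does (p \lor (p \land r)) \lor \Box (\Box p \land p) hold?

Let φ = (p \lor (p \land r)) \lor \Box (\Box p \land p). Evaluate φ at each world:
  w0 (successors {w2, w8}): φ is false.
  w1 (successors {w4, w8}): φ is true.
  w2 (successors {w6}): φ is false.
  w3 (successors ∅): φ is true.
  w4 (successors {w0, w1, w7}): φ is false.
  w5 (successors {w6}): φ is true.
  w6 (successors ∅): φ is true.
  w7 (successors {w5}): φ is true.
  w8 (successors {w7}): φ is true.
For instance, at w8:
  At w8: p \lor (p \land r) is true, \Box (\Box p \land p) is true, so (p \lor (p \land r)) \lor \Box (\Box p \land p) is true.
    At w8: \Box (\Box p \land p) requires \Box p \land p at every successor {w7}.
      At w7: \Box p \land p is true.
    So \Box (\Box p \land p) is true at w8.
Satisfying worlds: {w1, w3, w5, w6, w7, w8}

6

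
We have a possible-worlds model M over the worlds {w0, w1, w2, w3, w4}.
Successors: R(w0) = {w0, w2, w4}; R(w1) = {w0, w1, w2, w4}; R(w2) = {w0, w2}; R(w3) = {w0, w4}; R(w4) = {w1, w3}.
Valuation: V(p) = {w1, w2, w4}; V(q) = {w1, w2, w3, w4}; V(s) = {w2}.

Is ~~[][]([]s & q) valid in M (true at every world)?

Let φ = ~~[][]([]s & q). Evaluate φ at each world:
  w0 (successors {w0, w2, w4}): φ is false.
  w1 (successors {w0, w1, w2, w4}): φ is false.
  w2 (successors {w0, w2}): φ is false.
  w3 (successors {w0, w4}): φ is false.
  w4 (successors {w1, w3}): φ is false.
Detail at w0 (counterexample):
  At w0: ~[][]([]s & q) is true, so ~~[][]([]s & q) is false.
    At w0: [][]([]s & q) is false, so ~[][]([]s & q) is true.
      At w0: [][]([]s & q) requires []([]s & q) at every successor {w0, w2, w4}.
        []([]s & q) fails at w0, so [][]([]s & q) is false at w0.

No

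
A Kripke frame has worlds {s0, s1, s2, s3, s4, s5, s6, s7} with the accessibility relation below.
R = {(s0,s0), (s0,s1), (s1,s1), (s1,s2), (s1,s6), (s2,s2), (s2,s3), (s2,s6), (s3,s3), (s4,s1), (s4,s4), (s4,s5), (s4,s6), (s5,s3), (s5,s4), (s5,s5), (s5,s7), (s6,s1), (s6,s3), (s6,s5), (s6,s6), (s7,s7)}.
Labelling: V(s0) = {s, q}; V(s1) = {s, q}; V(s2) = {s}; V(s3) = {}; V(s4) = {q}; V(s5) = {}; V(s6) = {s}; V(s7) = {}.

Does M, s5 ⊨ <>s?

No

At s5: <>s requires s at some successor in {s3, s4, s5, s7}.
  At s3: s is false.
  At s4: s is false.
  At s5: s is false.
  At s7: s is false.
So <>s is false at s5.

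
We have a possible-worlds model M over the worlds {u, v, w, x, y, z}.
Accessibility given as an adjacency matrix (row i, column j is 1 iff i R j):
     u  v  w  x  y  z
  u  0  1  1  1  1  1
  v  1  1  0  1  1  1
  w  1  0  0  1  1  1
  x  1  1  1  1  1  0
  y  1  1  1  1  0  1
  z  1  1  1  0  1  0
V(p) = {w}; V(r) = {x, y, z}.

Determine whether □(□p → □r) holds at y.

Yes

At y: □(□p → □r) requires □p → □r at every successor {u, v, w, x, z}.
  At u: □p → □r is true.
  At v: □p → □r is true.
  At w: □p → □r is true.
  At x: □p → □r is true.
  At z: □p → □r is true.
So □(□p → □r) is true at y.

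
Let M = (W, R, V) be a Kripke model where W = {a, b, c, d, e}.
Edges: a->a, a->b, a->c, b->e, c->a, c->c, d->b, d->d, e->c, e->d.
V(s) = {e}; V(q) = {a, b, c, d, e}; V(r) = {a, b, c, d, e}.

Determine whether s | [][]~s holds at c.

Yes

Recall that []ψ holds at a world iff ψ holds at every accessible world, and <>ψ holds iff ψ holds at some accessible world.
At c: s is false, [][]~s is true, so s | [][]~s is true.
  At c: [][]~s requires []~s at every successor {a, c}.
      At a: []~s requires ~s at every successor {a, b, c}.
        At a: ~s is true.
        At b: ~s is true.
        At c: ~s is true.
      So []~s is true at a.
      At c: []~s requires ~s at every successor {a, c}.
        At a: ~s is true.
        At c: ~s is true.
      So []~s is true at c.
  So [][]~s is true at c.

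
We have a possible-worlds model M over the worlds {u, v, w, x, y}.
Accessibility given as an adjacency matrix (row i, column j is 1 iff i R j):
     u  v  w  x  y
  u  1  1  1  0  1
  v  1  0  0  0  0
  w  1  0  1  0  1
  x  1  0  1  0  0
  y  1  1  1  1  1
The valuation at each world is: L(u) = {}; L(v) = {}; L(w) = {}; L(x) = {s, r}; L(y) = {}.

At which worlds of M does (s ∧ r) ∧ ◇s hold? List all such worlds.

none

Let φ = (s ∧ r) ∧ ◇s. Evaluate φ at each world:
  u (successors {u, v, w, y}): φ is false.
  v (successors {u}): φ is false.
  w (successors {u, w, y}): φ is false.
  x (successors {u, w}): φ is false.
  y (successors {u, v, w, x, y}): φ is false.
For instance, at y:
  At y: s ∧ r is false, ◇s is true, so (s ∧ r) ∧ ◇s is false.
    At y: ◇s requires s at some successor in {u, v, w, x, y}.
      s holds at x, so ◇s is true at y.
Satisfying worlds: none.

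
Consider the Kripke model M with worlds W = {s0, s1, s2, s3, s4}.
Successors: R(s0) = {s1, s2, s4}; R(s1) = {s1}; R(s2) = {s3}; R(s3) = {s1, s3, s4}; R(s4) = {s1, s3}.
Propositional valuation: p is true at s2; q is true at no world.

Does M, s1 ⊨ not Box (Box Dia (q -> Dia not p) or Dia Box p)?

No

At s1: Box (Box Dia (q -> Dia not p) or Dia Box p) is true, so not Box (Box Dia (q -> Dia not p) or Dia Box p) is false.
  At s1: Box (Box Dia (q -> Dia not p) or Dia Box p) requires Box Dia (q -> Dia not p) or Dia Box p at every successor {s1}.
      At s1: Box Dia (q -> Dia not p) is true, Dia Box p is false, so Box Dia (q -> Dia not p) or Dia Box p is true.
  So Box (Box Dia (q -> Dia not p) or Dia Box p) is true at s1.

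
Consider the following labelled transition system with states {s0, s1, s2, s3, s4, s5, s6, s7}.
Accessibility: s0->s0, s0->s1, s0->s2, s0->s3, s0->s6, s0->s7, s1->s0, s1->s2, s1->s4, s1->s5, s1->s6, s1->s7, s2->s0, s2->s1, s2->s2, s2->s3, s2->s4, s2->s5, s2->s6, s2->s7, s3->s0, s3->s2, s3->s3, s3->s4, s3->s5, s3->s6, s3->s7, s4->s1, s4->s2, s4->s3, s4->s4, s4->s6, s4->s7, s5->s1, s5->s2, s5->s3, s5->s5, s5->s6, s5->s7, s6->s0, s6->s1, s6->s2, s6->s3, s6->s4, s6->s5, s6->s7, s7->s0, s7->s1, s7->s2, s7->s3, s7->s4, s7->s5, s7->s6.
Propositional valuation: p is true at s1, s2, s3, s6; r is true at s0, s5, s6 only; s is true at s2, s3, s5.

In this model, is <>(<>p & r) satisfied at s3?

Yes

At s3: <>(<>p & r) requires <>p & r at some successor in {s0, s2, s3, s4, s5, s6, s7}.
  <>p & r holds at s0, so <>(<>p & r) is true at s3.
    At s0: <>p is true, r is true, so <>p & r is true.
      At s0: <>p requires p at some successor in {s0, s1, s2, s3, s6, s7}.
        p holds at s1, so <>p is true at s0.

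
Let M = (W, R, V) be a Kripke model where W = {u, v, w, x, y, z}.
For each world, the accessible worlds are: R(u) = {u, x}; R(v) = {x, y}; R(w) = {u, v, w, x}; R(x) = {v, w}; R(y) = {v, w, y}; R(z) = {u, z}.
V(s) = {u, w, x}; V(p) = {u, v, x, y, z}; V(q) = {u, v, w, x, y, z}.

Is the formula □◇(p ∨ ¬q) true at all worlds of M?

Recall that □ψ holds at a world iff ψ holds at every accessible world, and ◇ψ holds iff ψ holds at some accessible world.
Let φ = □◇(p ∨ ¬q). Evaluate φ at each world:
  u (successors {u, x}): φ is true.
  v (successors {x, y}): φ is true.
  w (successors {u, v, w, x}): φ is true.
  x (successors {v, w}): φ is true.
  y (successors {v, w, y}): φ is true.
  z (successors {u, z}): φ is true.
For instance, at x:
  At x: □◇(p ∨ ¬q) requires ◇(p ∨ ¬q) at every successor {v, w}.
      At v: ◇(p ∨ ¬q) requires p ∨ ¬q at some successor in {x, y}.
        p ∨ ¬q holds at x, so ◇(p ∨ ¬q) is true at v.
      At w: ◇(p ∨ ¬q) requires p ∨ ¬q at some successor in {u, v, w, x}.
        p ∨ ¬q holds at u, so ◇(p ∨ ¬q) is true at w.
  So □◇(p ∨ ¬q) is true at x.

Yes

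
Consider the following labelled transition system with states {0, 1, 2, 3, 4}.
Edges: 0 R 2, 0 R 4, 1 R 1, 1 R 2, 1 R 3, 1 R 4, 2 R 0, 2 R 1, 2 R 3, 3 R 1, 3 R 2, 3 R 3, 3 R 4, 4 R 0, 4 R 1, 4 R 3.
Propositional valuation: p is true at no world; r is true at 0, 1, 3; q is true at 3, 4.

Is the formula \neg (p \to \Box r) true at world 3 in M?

No

At 3: p \to \Box r is true, so \neg (p \to \Box r) is false.
  At 3: p is false, \Box r is false, so p \to \Box r is true.
    At 3: \Box r requires r at every successor {1, 2, 3, 4}.
      r fails at 2, so \Box r is false at 3.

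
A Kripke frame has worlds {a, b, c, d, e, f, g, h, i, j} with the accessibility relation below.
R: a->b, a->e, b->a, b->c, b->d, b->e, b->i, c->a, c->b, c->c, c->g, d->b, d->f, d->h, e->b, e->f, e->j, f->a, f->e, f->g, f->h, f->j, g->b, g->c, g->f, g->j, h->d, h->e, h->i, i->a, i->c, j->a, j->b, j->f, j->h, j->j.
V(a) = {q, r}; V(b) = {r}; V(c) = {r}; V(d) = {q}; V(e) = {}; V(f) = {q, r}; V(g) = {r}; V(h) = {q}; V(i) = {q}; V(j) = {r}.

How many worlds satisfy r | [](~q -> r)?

Recall that []ψ holds at a world iff ψ holds at every accessible world, and <>ψ holds iff ψ holds at some accessible world.
Let φ = r | [](~q -> r). Evaluate φ at each world:
  a (successors {b, e}): φ is true.
  b (successors {a, c, d, e, i}): φ is true.
  c (successors {a, b, c, g}): φ is true.
  d (successors {b, f, h}): φ is true.
  e (successors {b, f, j}): φ is true.
  f (successors {a, e, g, h, j}): φ is true.
  g (successors {b, c, f, j}): φ is true.
  h (successors {d, e, i}): φ is false.
  i (successors {a, c}): φ is true.
  j (successors {a, b, f, h, j}): φ is true.
For instance, at j:
  At j: r is true, [](~q -> r) is true, so r | [](~q -> r) is true.
    At j: [](~q -> r) requires ~q -> r at every successor {a, b, f, h, j}.
      At a: ~q -> r is true.
      At b: ~q -> r is true.
      At f: ~q -> r is true.
      At h: ~q -> r is true.
      At j: ~q -> r is true.
    So [](~q -> r) is true at j.
Satisfying worlds: {a, b, c, d, e, f, g, i, j}

9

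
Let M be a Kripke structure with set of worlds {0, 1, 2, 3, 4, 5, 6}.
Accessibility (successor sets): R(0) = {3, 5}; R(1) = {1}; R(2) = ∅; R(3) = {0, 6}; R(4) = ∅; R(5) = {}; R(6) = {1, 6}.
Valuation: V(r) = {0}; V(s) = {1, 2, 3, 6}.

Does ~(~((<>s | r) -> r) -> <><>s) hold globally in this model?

No

Let φ = ~(~((<>s | r) -> r) -> <><>s). Evaluate φ at each world:
  0 (successors {3, 5}): φ is false.
  1 (successors {1}): φ is false.
  2 (successors ∅): φ is false.
  3 (successors {0, 6}): φ is false.
  4 (successors ∅): φ is false.
  5 (successors ∅): φ is false.
  6 (successors {1, 6}): φ is false.
Detail at 0 (counterexample):
  At 0: ~((<>s | r) -> r) -> <><>s is true, so ~(~((<>s | r) -> r) -> <><>s) is false.
    At 0: ~((<>s | r) -> r) is false, <><>s is true, so ~((<>s | r) -> r) -> <><>s is true.
      At 0: (<>s | r) -> r is true, so ~((<>s | r) -> r) is false.
      At 0: <><>s requires <>s at some successor in {3, 5}.
        <>s holds at 3, so <><>s is true at 0.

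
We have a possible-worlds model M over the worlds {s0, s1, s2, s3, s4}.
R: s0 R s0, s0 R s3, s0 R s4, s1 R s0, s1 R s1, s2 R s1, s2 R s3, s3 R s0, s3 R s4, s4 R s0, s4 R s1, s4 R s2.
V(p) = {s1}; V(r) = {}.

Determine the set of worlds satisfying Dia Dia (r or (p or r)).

s0, s1, s2, s3, s4

Let φ = Dia Dia (r or (p or r)). Evaluate φ at each world:
  s0 (successors {s0, s3, s4}): φ is true.
  s1 (successors {s0, s1}): φ is true.
  s2 (successors {s1, s3}): φ is true.
  s3 (successors {s0, s4}): φ is true.
  s4 (successors {s0, s1, s2}): φ is true.
For instance, at s4:
  At s4: Dia Dia (r or (p or r)) requires Dia (r or (p or r)) at some successor in {s0, s1, s2}.
    Dia (r or (p or r)) holds at s1, so Dia Dia (r or (p or r)) is true at s4.
      At s1: Dia (r or (p or r)) requires r or (p or r) at some successor in {s0, s1}.
        r or (p or r) holds at s1, so Dia (r or (p or r)) is true at s1.
Satisfying worlds: {s0, s1, s2, s3, s4}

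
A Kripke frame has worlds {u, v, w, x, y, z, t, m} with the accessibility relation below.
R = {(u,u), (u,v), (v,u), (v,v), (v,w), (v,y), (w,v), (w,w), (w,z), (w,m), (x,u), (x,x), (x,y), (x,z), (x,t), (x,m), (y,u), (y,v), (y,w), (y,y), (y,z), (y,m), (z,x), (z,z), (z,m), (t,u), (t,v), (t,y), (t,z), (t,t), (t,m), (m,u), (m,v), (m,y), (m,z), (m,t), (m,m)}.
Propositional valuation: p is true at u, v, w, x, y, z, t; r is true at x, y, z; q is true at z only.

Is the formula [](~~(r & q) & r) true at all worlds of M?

No

Let φ = [](~~(r & q) & r). Evaluate φ at each world:
  u (successors {u, v}): φ is false.
  v (successors {u, v, w, y}): φ is false.
  w (successors {v, w, z, m}): φ is false.
  x (successors {u, x, y, z, t, m}): φ is false.
  y (successors {u, v, w, y, z, m}): φ is false.
  z (successors {x, z, m}): φ is false.
  t (successors {u, v, y, z, t, m}): φ is false.
  m (successors {u, v, y, z, t, m}): φ is false.
Detail at u (counterexample):
  At u: [](~~(r & q) & r) requires ~~(r & q) & r at every successor {u, v}.
    ~~(r & q) & r fails at u, so [](~~(r & q) & r) is false at u.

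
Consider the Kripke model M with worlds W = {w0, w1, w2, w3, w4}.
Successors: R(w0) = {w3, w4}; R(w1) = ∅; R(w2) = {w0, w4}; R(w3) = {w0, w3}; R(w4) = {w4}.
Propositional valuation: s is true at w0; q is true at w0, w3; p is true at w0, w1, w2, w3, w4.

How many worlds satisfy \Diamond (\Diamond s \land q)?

2

Let φ = \Diamond (\Diamond s \land q). Evaluate φ at each world:
  w0 (successors {w3, w4}): φ is true.
  w1 (successors ∅): φ is false.
  w2 (successors {w0, w4}): φ is false.
  w3 (successors {w0, w3}): φ is true.
  w4 (successors {w4}): φ is false.
For instance, at w4:
  At w4: \Diamond (\Diamond s \land q) requires \Diamond s \land q at some successor in {w4}.
    At w4: \Diamond s \land q is false.
  So \Diamond (\Diamond s \land q) is false at w4.
Satisfying worlds: {w0, w3}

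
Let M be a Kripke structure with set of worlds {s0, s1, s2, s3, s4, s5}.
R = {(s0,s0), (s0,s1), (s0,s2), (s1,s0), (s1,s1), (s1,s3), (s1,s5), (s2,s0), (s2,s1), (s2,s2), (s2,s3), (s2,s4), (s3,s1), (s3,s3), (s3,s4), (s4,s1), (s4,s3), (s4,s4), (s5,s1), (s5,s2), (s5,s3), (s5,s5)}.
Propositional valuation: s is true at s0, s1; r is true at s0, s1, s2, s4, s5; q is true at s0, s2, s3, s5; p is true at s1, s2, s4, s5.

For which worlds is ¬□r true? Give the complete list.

Recall that □ψ holds at a world iff ψ holds at every accessible world, and ◇ψ holds iff ψ holds at some accessible world.
Let φ = ¬□r. Evaluate φ at each world:
  s0 (successors {s0, s1, s2}): φ is false.
  s1 (successors {s0, s1, s3, s5}): φ is true.
  s2 (successors {s0, s1, s2, s3, s4}): φ is true.
  s3 (successors {s1, s3, s4}): φ is true.
  s4 (successors {s1, s3, s4}): φ is true.
  s5 (successors {s1, s2, s3, s5}): φ is true.
For instance, at s3:
  At s3: □r is false, so ¬□r is true.
    At s3: □r requires r at every successor {s1, s3, s4}.
      r fails at s3, so □r is false at s3.
Satisfying worlds: {s1, s2, s3, s4, s5}

s1, s2, s3, s4, s5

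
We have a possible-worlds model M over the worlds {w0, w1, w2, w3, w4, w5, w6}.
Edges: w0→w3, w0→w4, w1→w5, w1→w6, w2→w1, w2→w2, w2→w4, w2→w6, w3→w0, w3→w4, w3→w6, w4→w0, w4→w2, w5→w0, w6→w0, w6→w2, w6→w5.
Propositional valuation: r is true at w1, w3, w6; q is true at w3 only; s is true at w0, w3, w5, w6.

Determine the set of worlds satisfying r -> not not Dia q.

Recall that Dia ψ holds at a world iff ψ holds at some accessible world.
Let φ = r -> not not Dia q. Evaluate φ at each world:
  w0 (successors {w3, w4}): φ is true.
  w1 (successors {w5, w6}): φ is false.
  w2 (successors {w1, w2, w4, w6}): φ is true.
  w3 (successors {w0, w4, w6}): φ is false.
  w4 (successors {w0, w2}): φ is true.
  w5 (successors {w0}): φ is true.
  w6 (successors {w0, w2, w5}): φ is false.
For instance, at w0:
  At w0: r is false, not not Dia q is true, so r -> not not Dia q is true.
    At w0: not Dia q is false, so not not Dia q is true.
      At w0: Dia q is true, so not Dia q is false.
Satisfying worlds: {w0, w2, w4, w5}

w0, w2, w4, w5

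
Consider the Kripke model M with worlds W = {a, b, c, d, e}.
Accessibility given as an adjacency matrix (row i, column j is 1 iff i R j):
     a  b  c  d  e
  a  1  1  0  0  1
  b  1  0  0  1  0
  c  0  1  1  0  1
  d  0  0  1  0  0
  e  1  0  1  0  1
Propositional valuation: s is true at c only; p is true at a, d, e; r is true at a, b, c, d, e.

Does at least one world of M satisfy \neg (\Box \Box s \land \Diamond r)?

Let φ = \neg (\Box \Box s \land \Diamond r). Evaluate φ at each world:
  a (successors {a, b, e}): φ is true.
  b (successors {a, d}): φ is true.
  c (successors {b, c, e}): φ is true.
  d (successors {c}): φ is true.
  e (successors {a, c, e}): φ is true.
Detail at a (witness):
  At a: \Box \Box s \land \Diamond r is false, so \neg (\Box \Box s \land \Diamond r) is true.
    At a: \Box \Box s is false, \Diamond r is true, so \Box \Box s \land \Diamond r is false.
      At a: \Box \Box s requires \Box s at every successor {a, b, e}.
        \Box s fails at a, so \Box \Box s is false at a.
      At a: \Diamond r requires r at some successor in {a, b, e}.
        r holds at a, so \Diamond r is true at a.

Yes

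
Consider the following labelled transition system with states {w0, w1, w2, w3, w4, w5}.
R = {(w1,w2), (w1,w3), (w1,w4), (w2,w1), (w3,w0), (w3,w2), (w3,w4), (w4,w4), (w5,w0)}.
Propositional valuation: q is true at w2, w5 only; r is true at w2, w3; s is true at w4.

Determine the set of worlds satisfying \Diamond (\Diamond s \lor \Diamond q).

Recall that \Diamond ψ holds at a world iff ψ holds at some accessible world.
Let φ = \Diamond (\Diamond s \lor \Diamond q). Evaluate φ at each world:
  w0 (successors ∅): φ is false.
  w1 (successors {w2, w3, w4}): φ is true.
  w2 (successors {w1}): φ is true.
  w3 (successors {w0, w2, w4}): φ is true.
  w4 (successors {w4}): φ is true.
  w5 (successors {w0}): φ is false.
For instance, at w2:
  At w2: \Diamond (\Diamond s \lor \Diamond q) requires \Diamond s \lor \Diamond q at some successor in {w1}.
    \Diamond s \lor \Diamond q holds at w1, so \Diamond (\Diamond s \lor \Diamond q) is true at w2.
      At w1: \Diamond s is true, \Diamond q is true, so \Diamond s \lor \Diamond q is true.
Satisfying worlds: {w1, w2, w3, w4}

w1, w2, w3, w4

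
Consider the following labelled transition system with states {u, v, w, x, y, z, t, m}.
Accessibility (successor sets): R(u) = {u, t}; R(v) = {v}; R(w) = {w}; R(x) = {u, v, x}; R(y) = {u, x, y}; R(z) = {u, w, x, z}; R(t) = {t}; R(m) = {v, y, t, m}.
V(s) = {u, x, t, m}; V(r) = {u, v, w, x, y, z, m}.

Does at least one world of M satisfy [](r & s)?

Let φ = [](r & s). Evaluate φ at each world:
  u (successors {u, t}): φ is false.
  v (successors {v}): φ is false.
  w (successors {w}): φ is false.
  x (successors {u, v, x}): φ is false.
  y (successors {u, x, y}): φ is false.
  z (successors {u, w, x, z}): φ is false.
  t (successors {t}): φ is false.
  m (successors {v, y, t, m}): φ is false.
For instance, at t:
  At t: [](r & s) requires r & s at every successor {t}.
    r & s fails at t, so [](r & s) is false at t.

No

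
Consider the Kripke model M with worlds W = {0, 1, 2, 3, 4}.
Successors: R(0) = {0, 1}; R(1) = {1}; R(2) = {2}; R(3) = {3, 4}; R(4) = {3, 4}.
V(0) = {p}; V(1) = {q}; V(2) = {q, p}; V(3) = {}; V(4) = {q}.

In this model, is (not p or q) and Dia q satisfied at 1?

Yes

Recall that Dia ψ holds at a world iff ψ holds at some accessible world.
At 1: not p or q is true, Dia q is true, so (not p or q) and Dia q is true.
  At 1: Dia q requires q at some successor in {1}.
    q holds at 1, so Dia q is true at 1.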